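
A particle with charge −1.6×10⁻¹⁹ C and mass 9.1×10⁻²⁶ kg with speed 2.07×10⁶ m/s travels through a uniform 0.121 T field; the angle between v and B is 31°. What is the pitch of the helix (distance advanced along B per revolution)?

v∥ = v cosθ = 2.07×10⁶·cos31° ≈ 1.774×10⁶ m/s.
T = 2πm/(|q|B) = 2π(9.1×10⁻²⁶)/((1.6×10⁻¹⁹)(0.121)) ≈ 2.953×10⁻⁵ s.
pitch = v∥ T = (1.774×10⁶)(2.953×10⁻⁵) ≈ 52.4 m.

p ≈ 52.4 m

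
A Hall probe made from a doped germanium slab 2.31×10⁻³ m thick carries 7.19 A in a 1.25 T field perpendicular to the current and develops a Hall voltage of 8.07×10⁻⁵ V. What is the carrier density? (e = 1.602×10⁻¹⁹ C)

n ≈ 3.01×10²⁶ m⁻³

From V_H = IB/(n e t), n = IB/(V_H e t).
n = (7.19)(1.25)/((8.07×10⁻⁵)(1.602×10⁻¹⁹)(2.31×10⁻³)) ≈ 3.01×10²⁶ m⁻³.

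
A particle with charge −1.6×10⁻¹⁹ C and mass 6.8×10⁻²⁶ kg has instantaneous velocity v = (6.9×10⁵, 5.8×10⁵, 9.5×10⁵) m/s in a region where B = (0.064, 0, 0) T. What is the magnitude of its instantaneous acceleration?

|a| ≈ 1.68×10¹¹ m/s²

v×B = (0, 6.08×10⁴, -3.71×10⁴) N/C.
F = q v×B = (−1.6×10⁻¹⁹ C)·(0, 6.08×10⁴, -3.71×10⁴) = (0, -9.73×10⁻¹⁵, 5.94×10⁻¹⁵) N.
|a| = |F|/m = 1.140×10⁻¹⁴/6.8×10⁻²⁶ ≈ 1.68×10¹¹ m/s².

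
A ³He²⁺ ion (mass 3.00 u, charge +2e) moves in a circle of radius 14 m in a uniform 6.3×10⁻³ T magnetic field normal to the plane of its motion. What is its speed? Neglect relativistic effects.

v ≈ 5.7×10⁶ m/s

From |q|vB = mv²/r, v = |q|Br/m.
v = (3.204×10⁻¹⁹)(6.3×10⁻³)(14)/4.983×10⁻²⁷ ≈ 5.7×10⁶ m/s.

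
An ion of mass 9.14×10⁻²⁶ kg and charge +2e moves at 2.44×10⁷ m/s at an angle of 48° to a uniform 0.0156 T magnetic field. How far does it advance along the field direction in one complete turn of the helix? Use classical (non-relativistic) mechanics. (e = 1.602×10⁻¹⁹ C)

p ≈ 1880 m

v∥ = v cosθ = 2.44×10⁷·cos48° ≈ 1.633×10⁷ m/s.
T = 2πm/(|q|B) = 2π(9.14×10⁻²⁶)/((3.204×10⁻¹⁹)(0.0156)) ≈ 1.149×10⁻⁴ s.
pitch = v∥ T = (1.633×10⁷)(1.149×10⁻⁴) ≈ 1880 m.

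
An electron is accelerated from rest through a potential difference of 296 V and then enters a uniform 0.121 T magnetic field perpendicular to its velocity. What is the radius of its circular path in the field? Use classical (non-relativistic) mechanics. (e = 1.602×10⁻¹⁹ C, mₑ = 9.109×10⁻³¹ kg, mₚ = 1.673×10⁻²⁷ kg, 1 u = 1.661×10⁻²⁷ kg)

Acceleration: |q|V = ½mv² ⇒ v = √(2|q|V/m) = √(2·1.602×10⁻¹⁹·296/9.109×10⁻³¹) ≈ 1.020×10⁷ m/s.
In the field: r = mv/(|q|B) = (9.109×10⁻³¹)(1.020×10⁷)/((1.602×10⁻¹⁹)(0.121)) ≈ 4.79×10⁻⁴ m.

r ≈ 4.79×10⁻⁴ m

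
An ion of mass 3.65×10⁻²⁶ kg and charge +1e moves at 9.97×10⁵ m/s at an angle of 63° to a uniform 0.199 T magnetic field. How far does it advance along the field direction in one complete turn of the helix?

p ≈ 3.26 m

v∥ = v cosθ = 9.97×10⁵·cos63° ≈ 4.526×10⁵ m/s.
T = 2πm/(|q|B) = 2π(3.65×10⁻²⁶)/((1.602×10⁻¹⁹)(0.199)) ≈ 7.194×10⁻⁶ s.
pitch = v∥ T = (4.526×10⁵)(7.194×10⁻⁶) ≈ 3.26 m.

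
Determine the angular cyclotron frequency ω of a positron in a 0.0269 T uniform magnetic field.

ω ≈ 4.73×10⁹ rad/s

ω = |q|B/m.
ω = (1.602×10⁻¹⁹)(0.0269)/9.109×10⁻³¹ ≈ 4.73×10⁹ rad/s.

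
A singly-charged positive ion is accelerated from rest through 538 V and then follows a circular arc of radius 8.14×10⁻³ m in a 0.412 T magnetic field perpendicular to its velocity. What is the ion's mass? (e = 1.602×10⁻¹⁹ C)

m ≈ 1.67×10⁻²⁷ kg

Combine |q|V = ½mv² and r = mv/(|q|B): eliminate v to get m = qB²r²/(2V).
m = (1.602×10⁻¹⁹)(0.412)²(8.14×10⁻³)²/(2·538) ≈ 1.67×10⁻²⁷ kg.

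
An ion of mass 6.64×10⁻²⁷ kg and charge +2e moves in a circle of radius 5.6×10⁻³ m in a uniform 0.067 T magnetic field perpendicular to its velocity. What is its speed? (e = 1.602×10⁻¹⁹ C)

v ≈ 1.8×10⁴ m/s

From |q|vB = mv²/r, v = |q|Br/m.
v = (3.204×10⁻¹⁹)(0.067)(5.6×10⁻³)/6.64×10⁻²⁷ ≈ 1.8×10⁴ m/s.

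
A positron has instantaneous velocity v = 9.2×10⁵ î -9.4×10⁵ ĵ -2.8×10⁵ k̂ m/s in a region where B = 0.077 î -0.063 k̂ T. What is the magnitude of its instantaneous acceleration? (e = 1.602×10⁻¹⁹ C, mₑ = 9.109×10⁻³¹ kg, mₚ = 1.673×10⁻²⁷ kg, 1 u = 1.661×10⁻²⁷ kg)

|a| ≈ 1.76×10¹⁶ m/s²

v×B = (5.92×10⁴, 3.64×10⁴, 7.24×10⁴) N/C.
F = q v×B = (1.602×10⁻¹⁹ C)·(5.92×10⁴, 3.64×10⁴, 7.24×10⁴) = (9.49×10⁻¹⁵, 5.83×10⁻¹⁵, 1.16×10⁻¹⁴) N.
|a| = |F|/m = 1.608×10⁻¹⁴/9.109×10⁻³¹ ≈ 1.76×10¹⁶ m/s².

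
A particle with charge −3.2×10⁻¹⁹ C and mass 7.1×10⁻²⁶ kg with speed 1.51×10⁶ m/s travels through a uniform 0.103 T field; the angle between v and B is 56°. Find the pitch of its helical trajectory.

v∥ = v cosθ = 1.51×10⁶·cos56° ≈ 8.444×10⁵ m/s.
T = 2πm/(|q|B) = 2π(7.1×10⁻²⁶)/((3.2×10⁻¹⁹)(0.103)) ≈ 1.353×10⁻⁵ s.
pitch = v∥ T = (8.444×10⁵)(1.353×10⁻⁵) ≈ 11.4 m.

p ≈ 11.4 m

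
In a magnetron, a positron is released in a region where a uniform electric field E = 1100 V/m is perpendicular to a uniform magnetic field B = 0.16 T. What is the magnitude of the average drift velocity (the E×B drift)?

The E×B drift speed is v_d = E/B.
v_d = 1100/0.16 = 6900 m/s.

v_d ≈ 6900 m/s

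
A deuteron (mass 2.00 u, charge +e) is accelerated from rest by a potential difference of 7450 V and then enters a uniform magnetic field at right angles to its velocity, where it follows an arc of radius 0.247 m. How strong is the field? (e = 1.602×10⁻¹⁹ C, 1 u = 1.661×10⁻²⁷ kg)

B ≈ 0.0712 T

v = √(2|q|V/m) = √(2·1.602×10⁻¹⁹·7450/3.322×10⁻²⁷) ≈ 8.477×10⁵ m/s.
B = mv/(|q|r) = (3.322×10⁻²⁷)(8.477×10⁵)/((1.602×10⁻¹⁹)(0.247)) ≈ 0.0712 T.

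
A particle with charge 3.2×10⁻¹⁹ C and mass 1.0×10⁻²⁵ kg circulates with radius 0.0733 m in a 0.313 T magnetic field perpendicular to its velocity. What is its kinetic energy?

KE ≈ 2.70×10⁻¹⁶ J

v = |q|Br/m, then KE = ½mv² = (qBr)²/(2m).
v = (3.2×10⁻¹⁹)(0.313)(0.0733)/1.0×10⁻²⁵ ≈ 7.342×10⁴ m/s.
KE = ½(1.0×10⁻²⁵)(7.342×10⁴)² ≈ 2.70×10⁻¹⁶ J.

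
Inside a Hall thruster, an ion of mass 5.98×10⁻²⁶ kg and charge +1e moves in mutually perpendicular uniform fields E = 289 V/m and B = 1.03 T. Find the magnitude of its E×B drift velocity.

v_d ≈ 281 m/s

In crossed fields the guiding centre drifts at v_d = |E×B|/B² = E/B, independent of charge and mass.
v_d = 289/1.03 = 281 m/s.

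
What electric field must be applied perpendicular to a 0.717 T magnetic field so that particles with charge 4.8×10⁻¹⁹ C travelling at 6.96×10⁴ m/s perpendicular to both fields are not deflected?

For straight-line motion qE = qvB, so E = vB.
E = 6.96×10⁴ × 0.717 = 4.99×10⁴ V/m.

E = 4.99×10⁴ V/m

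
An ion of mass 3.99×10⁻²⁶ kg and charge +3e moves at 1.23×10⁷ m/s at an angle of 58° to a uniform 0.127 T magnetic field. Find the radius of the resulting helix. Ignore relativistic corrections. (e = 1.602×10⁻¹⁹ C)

v⊥ = v sinθ = 1.23×10⁷·sin58° ≈ 1.043×10⁷ m/s.
r = m v⊥/(|q|B) = (3.99×10⁻²⁶)(1.043×10⁷)/((4.806×10⁻¹⁹)(0.127)) ≈ 6.82 m.

r ≈ 6.82 m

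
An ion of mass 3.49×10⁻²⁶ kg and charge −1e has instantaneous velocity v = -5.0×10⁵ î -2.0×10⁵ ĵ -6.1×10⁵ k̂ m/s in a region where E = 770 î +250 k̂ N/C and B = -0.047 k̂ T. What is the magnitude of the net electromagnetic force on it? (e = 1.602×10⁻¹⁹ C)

v×B = (9400, -2.35×10⁴, 0) N/C.
E + v×B = (1.02×10⁴, -2.35×10⁴, 250) N/C.
F = q(E + v×B) = (−1.602×10⁻¹⁹ C)·(1.02×10⁴, -2.35×10⁴, 250) = (-1.63×10⁻¹⁵, 3.76×10⁻¹⁵, -4.00×10⁻¹⁷) N.
|F| = 4.10×10⁻¹⁵ N.

|F| ≈ 4.10×10⁻¹⁵ N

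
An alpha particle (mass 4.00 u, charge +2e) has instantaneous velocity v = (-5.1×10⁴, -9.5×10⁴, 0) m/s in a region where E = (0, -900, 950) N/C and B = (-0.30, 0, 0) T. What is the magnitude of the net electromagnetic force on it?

|F| ≈ 8.83×10⁻¹⁵ N

v×B = (0, 0, -2.85×10⁴) N/C.
E + v×B = (0, -900, -2.76×10⁴) N/C.
F = q(E + v×B) = (3.204×10⁻¹⁹ C)·(0, -900, -2.76×10⁴) = (0, -2.88×10⁻¹⁶, -8.83×10⁻¹⁵) N.
|F| = 8.83×10⁻¹⁵ N.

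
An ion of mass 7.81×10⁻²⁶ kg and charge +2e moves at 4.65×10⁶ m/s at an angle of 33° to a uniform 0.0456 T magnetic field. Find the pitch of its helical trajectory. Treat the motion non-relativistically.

v∥ = v cosθ = 4.65×10⁶·cos33° ≈ 3.900×10⁶ m/s.
T = 2πm/(|q|B) = 2π(7.81×10⁻²⁶)/((3.204×10⁻¹⁹)(0.0456)) ≈ 3.359×10⁻⁵ s.
pitch = v∥ T = (3.900×10⁶)(3.359×10⁻⁵) ≈ 131 m.

p ≈ 131 m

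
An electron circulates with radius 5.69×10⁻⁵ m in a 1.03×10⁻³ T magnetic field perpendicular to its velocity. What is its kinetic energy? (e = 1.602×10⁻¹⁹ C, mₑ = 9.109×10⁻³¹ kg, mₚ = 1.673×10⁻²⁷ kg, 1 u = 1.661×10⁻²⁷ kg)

v = |q|Br/m, then KE = ½mv² = (qBr)²/(2m).
v = (1.602×10⁻¹⁹)(1.03×10⁻³)(5.69×10⁻⁵)/9.109×10⁻³¹ ≈ 1.031×10⁴ m/s.
KE = ½(9.109×10⁻³¹)(1.031×10⁴)² ≈ 4.84×10⁻²³ J = 3.02×10⁻⁴ eV.

KE ≈ 3.02×10⁻⁴ eV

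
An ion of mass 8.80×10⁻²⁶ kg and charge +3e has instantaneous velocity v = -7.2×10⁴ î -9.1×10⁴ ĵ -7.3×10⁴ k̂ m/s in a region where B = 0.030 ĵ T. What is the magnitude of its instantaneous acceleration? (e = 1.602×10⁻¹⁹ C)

v×B = (2190, 0, -2160) N/C.
F = q v×B = (4.806×10⁻¹⁹ C)·(2190, 0, -2160) = (1.05×10⁻¹⁵, 0, -1.04×10⁻¹⁵) N.
|a| = |F|/m = 1.478×10⁻¹⁵/8.80×10⁻²⁶ ≈ 1.68×10¹⁰ m/s².

|a| ≈ 1.68×10¹⁰ m/s²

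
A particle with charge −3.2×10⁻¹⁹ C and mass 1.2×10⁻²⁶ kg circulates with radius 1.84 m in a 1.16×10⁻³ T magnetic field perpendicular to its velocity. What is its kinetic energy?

v = |q|Br/m, then KE = ½mv² = (qBr)²/(2m).
v = (3.2×10⁻¹⁹)(1.16×10⁻³)(1.84)/1.2×10⁻²⁶ ≈ 5.692×10⁴ m/s.
KE = ½(1.2×10⁻²⁶)(5.692×10⁴)² ≈ 1.94×10⁻¹⁷ J.

KE ≈ 1.94×10⁻¹⁷ J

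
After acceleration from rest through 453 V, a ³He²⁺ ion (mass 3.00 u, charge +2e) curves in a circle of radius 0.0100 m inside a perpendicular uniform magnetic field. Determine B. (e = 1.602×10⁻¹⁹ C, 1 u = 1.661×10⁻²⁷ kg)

B ≈ 0.375 T

v = √(2|q|V/m) = √(2·3.204×10⁻¹⁹·453/4.983×10⁻²⁷) ≈ 2.414×10⁵ m/s.
B = mv/(|q|r) = (4.983×10⁻²⁷)(2.414×10⁵)/((3.204×10⁻¹⁹)(0.0100)) ≈ 0.375 T.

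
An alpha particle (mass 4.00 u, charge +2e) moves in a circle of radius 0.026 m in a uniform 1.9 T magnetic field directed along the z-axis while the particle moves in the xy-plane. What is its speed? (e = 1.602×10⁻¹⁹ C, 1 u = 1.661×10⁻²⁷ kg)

v ≈ 2.4×10⁶ m/s

From |q|vB = mv²/r, v = |q|Br/m.
v = (3.204×10⁻¹⁹)(1.9)(0.026)/6.644×10⁻²⁷ ≈ 2.4×10⁶ m/s.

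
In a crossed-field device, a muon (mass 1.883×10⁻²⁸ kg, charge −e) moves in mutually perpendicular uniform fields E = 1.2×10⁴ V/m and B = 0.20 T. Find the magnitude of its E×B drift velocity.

The E×B drift speed is v_d = E/B.
v_d = 1.2×10⁴/0.20 = 6.0×10⁴ m/s.

v_d ≈ 6.0×10⁴ m/s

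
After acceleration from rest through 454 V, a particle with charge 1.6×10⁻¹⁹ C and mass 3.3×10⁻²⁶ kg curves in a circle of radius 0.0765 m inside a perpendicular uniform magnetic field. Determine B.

v = √(2|q|V/m) = √(2·1.6×10⁻¹⁹·454/3.3×10⁻²⁶) ≈ 6.635×10⁴ m/s.
B = mv/(|q|r) = (3.3×10⁻²⁶)(6.635×10⁴)/((1.6×10⁻¹⁹)(0.0765)) ≈ 0.179 T.

B ≈ 0.179 T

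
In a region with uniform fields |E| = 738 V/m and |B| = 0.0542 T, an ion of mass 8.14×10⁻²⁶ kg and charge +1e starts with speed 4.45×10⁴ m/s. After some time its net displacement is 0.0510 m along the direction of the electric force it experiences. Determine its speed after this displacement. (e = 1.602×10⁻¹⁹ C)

v_f ≈ 4.61×10⁴ m/s

B does no work; ΔKE = |q|E d.
½mv_f² = ½mv₀² + |q|Ed = ½(8.14×10⁻²⁶)(4.45×10⁴)² + (1.602×10⁻¹⁹)(738)(0.0510) ≈ 8.060×10⁻¹⁷ J + 6.030×10⁻¹⁸ J ≈ 8.663×10⁻¹⁷ J.
v_f = √(2·8.663×10⁻¹⁷/8.14×10⁻²⁶) ≈ 4.61×10⁴ m/s.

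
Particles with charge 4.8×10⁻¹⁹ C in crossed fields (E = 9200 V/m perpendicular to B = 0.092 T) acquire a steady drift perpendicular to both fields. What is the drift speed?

In crossed fields the guiding centre drifts at v_d = |E×B|/B² = E/B, independent of charge and mass.
v_d = 9200/0.092 = 1.0×10⁵ m/s.

v_d ≈ 1.0×10⁵ m/s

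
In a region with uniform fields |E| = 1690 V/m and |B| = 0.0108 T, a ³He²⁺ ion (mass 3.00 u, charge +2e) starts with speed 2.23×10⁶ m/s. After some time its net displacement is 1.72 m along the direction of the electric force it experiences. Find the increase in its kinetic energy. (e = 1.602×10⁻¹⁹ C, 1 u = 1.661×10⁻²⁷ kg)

ΔKE ≈ 9.31×10⁻¹⁶ J

The magnetic force is always ⟂ v and does no work; only the electric force changes KE.
ΔKE = F_E · d = |q|E d = (3.204×10⁻¹⁹)(1690)(1.72) ≈ 9.31×10⁻¹⁶ J.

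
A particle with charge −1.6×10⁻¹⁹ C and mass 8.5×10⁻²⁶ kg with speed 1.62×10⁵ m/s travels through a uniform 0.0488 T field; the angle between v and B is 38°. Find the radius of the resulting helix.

r ≈ 1.09 m

v⊥ = v sinθ = 1.62×10⁵·sin38° ≈ 9.974×10⁴ m/s.
r = m v⊥/(|q|B) = (8.5×10⁻²⁶)(9.974×10⁴)/((1.6×10⁻¹⁹)(0.0488)) ≈ 1.09 m.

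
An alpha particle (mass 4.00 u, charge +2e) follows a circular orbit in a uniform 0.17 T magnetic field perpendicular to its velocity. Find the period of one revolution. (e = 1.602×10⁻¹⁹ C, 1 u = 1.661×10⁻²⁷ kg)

The cyclotron period depends only on m, q, B: T = 2πm/(|q|B).
T = 2π(6.644×10⁻²⁷)/((3.204×10⁻¹⁹)(0.17)) ≈ 7.7×10⁻⁷ s.

T ≈ 7.7×10⁻⁷ s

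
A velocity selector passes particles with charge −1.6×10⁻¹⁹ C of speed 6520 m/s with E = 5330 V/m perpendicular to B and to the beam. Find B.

Balance of forces in the selector: qE = qvB ⇒ B = E/v.
B = 5330/6520 = 0.817 T.

B = 0.817 T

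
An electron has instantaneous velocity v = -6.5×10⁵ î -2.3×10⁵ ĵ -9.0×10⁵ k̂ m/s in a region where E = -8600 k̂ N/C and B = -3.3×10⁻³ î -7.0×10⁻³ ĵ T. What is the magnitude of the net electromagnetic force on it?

|F| ≈ 1.36×10⁻¹⁵ N

v×B = (-6300, 2970, 3790) N/C.
E + v×B = (-6300, 2970, -4810) N/C.
F = q(E + v×B) = (−1.602×10⁻¹⁹ C)·(-6300, 2970, -4810) = (1.01×10⁻¹⁵, -4.76×10⁻¹⁶, 7.70×10⁻¹⁶) N.
|F| = 1.36×10⁻¹⁵ N.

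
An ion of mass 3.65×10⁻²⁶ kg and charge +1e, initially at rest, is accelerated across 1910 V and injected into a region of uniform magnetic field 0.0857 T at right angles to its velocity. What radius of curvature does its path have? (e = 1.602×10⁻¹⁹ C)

r ≈ 0.344 m

Acceleration: |q|V = ½mv² ⇒ v = √(2|q|V/m) = √(2·1.602×10⁻¹⁹·1910/3.65×10⁻²⁶) ≈ 1.295×10⁵ m/s.
In the field: r = mv/(|q|B) = (3.65×10⁻²⁶)(1.295×10⁵)/((1.602×10⁻¹⁹)(0.0857)) ≈ 0.344 m.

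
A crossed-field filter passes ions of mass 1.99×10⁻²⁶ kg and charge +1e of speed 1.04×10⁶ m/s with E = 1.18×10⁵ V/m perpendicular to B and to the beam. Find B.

B = 0.113 T

Balance of forces in the selector: qE = qvB ⇒ B = E/v.
B = 1.18×10⁵/1.04×10⁶ = 0.113 T.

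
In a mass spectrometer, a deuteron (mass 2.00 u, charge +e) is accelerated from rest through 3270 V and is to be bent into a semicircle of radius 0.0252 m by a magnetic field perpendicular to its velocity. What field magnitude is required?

B ≈ 0.462 T

v = √(2|q|V/m) = √(2·1.602×10⁻¹⁹·3270/3.322×10⁻²⁷) ≈ 5.616×10⁵ m/s.
B = mv/(|q|r) = (3.322×10⁻²⁷)(5.616×10⁵)/((1.602×10⁻¹⁹)(0.0252)) ≈ 0.462 T.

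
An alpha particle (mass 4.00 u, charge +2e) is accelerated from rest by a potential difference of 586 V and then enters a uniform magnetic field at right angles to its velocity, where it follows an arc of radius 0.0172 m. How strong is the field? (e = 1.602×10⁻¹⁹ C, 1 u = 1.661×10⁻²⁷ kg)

v = √(2|q|V/m) = √(2·3.204×10⁻¹⁹·586/6.644×10⁻²⁷) ≈ 2.377×10⁵ m/s.
B = mv/(|q|r) = (6.644×10⁻²⁷)(2.377×10⁵)/((3.204×10⁻¹⁹)(0.0172)) ≈ 0.287 T.

B ≈ 0.287 T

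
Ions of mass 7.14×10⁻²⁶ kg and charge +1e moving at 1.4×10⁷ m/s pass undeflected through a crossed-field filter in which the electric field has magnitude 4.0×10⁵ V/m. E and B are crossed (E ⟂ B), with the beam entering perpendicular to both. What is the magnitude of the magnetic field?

B = 0.029 T

Balance of forces in the selector: qE = qvB ⇒ B = E/v.
B = 4.0×10⁵/1.4×10⁷ = 0.029 T.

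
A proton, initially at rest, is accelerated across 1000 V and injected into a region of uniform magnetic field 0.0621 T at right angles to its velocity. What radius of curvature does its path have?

r ≈ 0.0736 m

Acceleration: |q|V = ½mv² ⇒ v = √(2|q|V/m) = √(2·1.602×10⁻¹⁹·1000/1.673×10⁻²⁷) ≈ 4.376×10⁵ m/s.
In the field: r = mv/(|q|B) = (1.673×10⁻²⁷)(4.376×10⁵)/((1.602×10⁻¹⁹)(0.0621)) ≈ 0.0736 m.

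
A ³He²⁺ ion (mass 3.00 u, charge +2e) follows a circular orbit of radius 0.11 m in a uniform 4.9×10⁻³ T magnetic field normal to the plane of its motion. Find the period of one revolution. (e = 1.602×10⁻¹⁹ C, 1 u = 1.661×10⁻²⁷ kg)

T ≈ 2.0×10⁻⁵ s

The cyclotron period depends only on m, q, B: T = 2πm/(|q|B).
T = 2π(4.983×10⁻²⁷)/((3.204×10⁻¹⁹)(4.9×10⁻³)) ≈ 2.0×10⁻⁵ s.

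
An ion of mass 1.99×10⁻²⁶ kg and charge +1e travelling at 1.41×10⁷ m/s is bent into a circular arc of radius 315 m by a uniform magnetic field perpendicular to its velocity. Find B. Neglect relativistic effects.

From |q|vB = mv²/r, B = mv/(|q|r).
B = (1.99×10⁻²⁶)(1.41×10⁷)/((1.602×10⁻¹⁹)(315)) ≈ 5.56×10⁻³ T.

B ≈ 5.56×10⁻³ T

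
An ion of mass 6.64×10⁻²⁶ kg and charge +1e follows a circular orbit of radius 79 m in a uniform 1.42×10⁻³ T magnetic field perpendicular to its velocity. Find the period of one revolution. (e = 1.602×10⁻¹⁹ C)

T ≈ 1.83×10⁻³ s

The cyclotron period depends only on m, q, B: T = 2πm/(|q|B).
T = 2π(6.64×10⁻²⁶)/((1.602×10⁻¹⁹)(1.42×10⁻³)) ≈ 1.83×10⁻³ s.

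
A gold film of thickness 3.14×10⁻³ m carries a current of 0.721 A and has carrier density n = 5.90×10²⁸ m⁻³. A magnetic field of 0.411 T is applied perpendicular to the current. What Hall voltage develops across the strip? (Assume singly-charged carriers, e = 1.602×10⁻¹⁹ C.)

V_H = IB/(n e t).
V_H = (0.721)(0.411)/((5.90×10²⁸)(1.602×10⁻¹⁹)(3.14×10⁻³)) ≈ 9.98×10⁻⁹ V.

V_H ≈ 9.98×10⁻⁹ V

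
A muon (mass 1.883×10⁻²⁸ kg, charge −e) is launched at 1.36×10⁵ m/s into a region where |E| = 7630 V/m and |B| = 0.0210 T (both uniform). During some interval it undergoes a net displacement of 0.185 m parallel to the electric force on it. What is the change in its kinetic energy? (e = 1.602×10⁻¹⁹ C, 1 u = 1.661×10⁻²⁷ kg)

ΔKE ≈ 2.26×10⁻¹⁶ J

The magnetic force is always ⟂ v and does no work; only the electric force changes KE.
ΔKE = F_E · d = |q|E d = (1.602×10⁻¹⁹)(7630)(0.185) ≈ 2.26×10⁻¹⁶ J.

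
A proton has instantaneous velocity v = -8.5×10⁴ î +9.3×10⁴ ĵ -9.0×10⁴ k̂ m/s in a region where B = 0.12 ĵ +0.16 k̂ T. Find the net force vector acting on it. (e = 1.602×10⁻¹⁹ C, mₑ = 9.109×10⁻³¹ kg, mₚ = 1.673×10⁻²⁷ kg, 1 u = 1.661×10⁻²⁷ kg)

F ≈ (4.11×10⁻¹⁵, 2.18×10⁻¹⁵, -1.63×10⁻¹⁵) N

v×B = (2.57×10⁴, 1.36×10⁴, -1.02×10⁴) N/C.
F = q v×B = (1.602×10⁻¹⁹ C)·(2.57×10⁴, 1.36×10⁴, -1.02×10⁴) = (4.11×10⁻¹⁵, 2.18×10⁻¹⁵, -1.63×10⁻¹⁵) N.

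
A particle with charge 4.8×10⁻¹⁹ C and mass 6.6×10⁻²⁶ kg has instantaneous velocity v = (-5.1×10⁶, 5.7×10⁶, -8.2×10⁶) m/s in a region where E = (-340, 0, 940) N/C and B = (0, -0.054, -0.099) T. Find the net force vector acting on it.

v×B = (-1.01×10⁶, -5.05×10⁵, 2.75×10⁵) N/C.
E + v×B = (-1.01×10⁶, -5.05×10⁵, 2.76×10⁵) N/C.
F = q(E + v×B) = (4.8×10⁻¹⁹ C)·(-1.01×10⁶, -5.05×10⁵, 2.76×10⁵) = (-4.84×10⁻¹³, -2.42×10⁻¹³, 1.33×10⁻¹³) N.

F ≈ (-4.84×10⁻¹³, -2.42×10⁻¹³, 1.33×10⁻¹³) N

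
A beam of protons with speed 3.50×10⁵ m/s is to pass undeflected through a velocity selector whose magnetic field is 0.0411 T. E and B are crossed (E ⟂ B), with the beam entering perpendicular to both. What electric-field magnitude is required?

For straight-line motion qE = qvB, so E = vB.
E = 3.50×10⁵ × 0.0411 = 1.44×10⁴ V/m.

E = 1.44×10⁴ V/m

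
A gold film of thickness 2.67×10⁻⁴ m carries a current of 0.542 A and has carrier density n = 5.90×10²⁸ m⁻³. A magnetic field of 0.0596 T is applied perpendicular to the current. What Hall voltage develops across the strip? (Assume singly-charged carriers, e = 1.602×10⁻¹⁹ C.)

V_H ≈ 1.28×10⁻⁸ V

V_H = IB/(n e t).
V_H = (0.542)(0.0596)/((5.90×10²⁸)(1.602×10⁻¹⁹)(2.67×10⁻⁴)) ≈ 1.28×10⁻⁸ V.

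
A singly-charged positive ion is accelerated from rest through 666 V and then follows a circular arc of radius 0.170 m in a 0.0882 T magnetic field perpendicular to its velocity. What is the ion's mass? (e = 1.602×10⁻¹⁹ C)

m ≈ 2.70×10⁻²⁶ kg

Combine |q|V = ½mv² and r = mv/(|q|B): eliminate v to get m = qB²r²/(2V).
m = (1.602×10⁻¹⁹)(0.0882)²(0.170)²/(2·666) ≈ 2.70×10⁻²⁶ kg.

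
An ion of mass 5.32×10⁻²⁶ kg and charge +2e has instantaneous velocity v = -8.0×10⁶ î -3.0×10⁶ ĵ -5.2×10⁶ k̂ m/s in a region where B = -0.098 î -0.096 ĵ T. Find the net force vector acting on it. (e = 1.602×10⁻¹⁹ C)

F ≈ (-1.60×10⁻¹³, 1.63×10⁻¹³, 1.52×10⁻¹³) N

v×B = (-4.99×10⁵, 5.10×10⁵, 4.74×10⁵) N/C.
F = q v×B = (3.204×10⁻¹⁹ C)·(-4.99×10⁵, 5.10×10⁵, 4.74×10⁵) = (-1.60×10⁻¹³, 1.63×10⁻¹³, 1.52×10⁻¹³) N.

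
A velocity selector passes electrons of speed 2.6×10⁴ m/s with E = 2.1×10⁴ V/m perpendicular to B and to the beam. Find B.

Balance of forces in the selector: qE = qvB ⇒ B = E/v.
B = 2.1×10⁴/2.6×10⁴ = 0.81 T.

B = 0.81 T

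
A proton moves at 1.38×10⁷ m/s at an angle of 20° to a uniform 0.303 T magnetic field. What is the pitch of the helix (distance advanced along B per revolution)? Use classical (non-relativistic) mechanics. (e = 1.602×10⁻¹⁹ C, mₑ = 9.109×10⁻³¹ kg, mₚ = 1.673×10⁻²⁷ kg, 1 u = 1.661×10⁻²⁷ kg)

p ≈ 2.81 m

v∥ = v cosθ = 1.38×10⁷·cos20° ≈ 1.297×10⁷ m/s.
T = 2πm/(|q|B) = 2π(1.673×10⁻²⁷)/((1.602×10⁻¹⁹)(0.303)) ≈ 2.166×10⁻⁷ s.
pitch = v∥ T = (1.297×10⁷)(2.166×10⁻⁷) ≈ 2.81 m.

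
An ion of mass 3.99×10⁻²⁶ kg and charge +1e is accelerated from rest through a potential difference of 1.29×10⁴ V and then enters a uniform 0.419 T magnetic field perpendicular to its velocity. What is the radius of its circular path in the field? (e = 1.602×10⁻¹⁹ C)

Acceleration: |q|V = ½mv² ⇒ v = √(2|q|V/m) = √(2·1.602×10⁻¹⁹·1.29×10⁴/3.99×10⁻²⁶) ≈ 3.219×10⁵ m/s.
In the field: r = mv/(|q|B) = (3.99×10⁻²⁶)(3.219×10⁵)/((1.602×10⁻¹⁹)(0.419)) ≈ 0.191 m.

r ≈ 0.191 m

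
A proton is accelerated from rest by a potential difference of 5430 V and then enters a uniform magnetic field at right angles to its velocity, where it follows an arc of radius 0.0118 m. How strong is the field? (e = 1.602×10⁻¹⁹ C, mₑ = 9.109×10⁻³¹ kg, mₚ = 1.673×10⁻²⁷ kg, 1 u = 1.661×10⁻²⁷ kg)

B ≈ 0.903 T

v = √(2|q|V/m) = √(2·1.602×10⁻¹⁹·5430/1.673×10⁻²⁷) ≈ 1.020×10⁶ m/s.
B = mv/(|q|r) = (1.673×10⁻²⁷)(1.020×10⁶)/((1.602×10⁻¹⁹)(0.0118)) ≈ 0.903 T.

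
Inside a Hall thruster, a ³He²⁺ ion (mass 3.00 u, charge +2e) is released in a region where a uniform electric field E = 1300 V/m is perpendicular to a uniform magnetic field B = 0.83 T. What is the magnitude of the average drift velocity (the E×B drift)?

v_d ≈ 1600 m/s

In crossed fields the guiding centre drifts at v_d = |E×B|/B² = E/B, independent of charge and mass.
v_d = 1300/0.83 = 1600 m/s.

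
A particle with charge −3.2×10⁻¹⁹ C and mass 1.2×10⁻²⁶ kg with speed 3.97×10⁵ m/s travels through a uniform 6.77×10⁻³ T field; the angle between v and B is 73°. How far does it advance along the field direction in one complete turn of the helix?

v∥ = v cosθ = 3.97×10⁵·cos73° ≈ 1.161×10⁵ m/s.
T = 2πm/(|q|B) = 2π(1.2×10⁻²⁶)/((3.2×10⁻¹⁹)(6.77×10⁻³)) ≈ 3.480×10⁻⁵ s.
pitch = v∥ T = (1.161×10⁵)(3.480×10⁻⁵) ≈ 4.04 m.

p ≈ 4.04 m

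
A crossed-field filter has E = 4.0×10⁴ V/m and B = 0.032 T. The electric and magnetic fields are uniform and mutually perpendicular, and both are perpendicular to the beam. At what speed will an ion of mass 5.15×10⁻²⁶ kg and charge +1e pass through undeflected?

For undeflected motion the electric and magnetic forces balance: qE = qvB.
v = E/B = 4.0×10⁴/0.032 = 1.2×10⁶ m/s.

v = 1.2×10⁶ m/s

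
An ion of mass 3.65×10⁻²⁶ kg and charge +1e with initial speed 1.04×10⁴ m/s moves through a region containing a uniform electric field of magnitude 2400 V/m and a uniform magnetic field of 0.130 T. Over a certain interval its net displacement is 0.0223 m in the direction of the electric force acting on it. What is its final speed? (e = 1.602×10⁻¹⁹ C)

v_f ≈ 2.40×10⁴ m/s

B does no work; ΔKE = |q|E d.
½mv_f² = ½mv₀² + |q|Ed = ½(3.65×10⁻²⁶)(1.04×10⁴)² + (1.602×10⁻¹⁹)(2400)(0.0223) ≈ 1.974×10⁻¹⁸ J + 8.574×10⁻¹⁸ J ≈ 1.055×10⁻¹⁷ J.
v_f = √(2·1.055×10⁻¹⁷/3.65×10⁻²⁶) ≈ 2.40×10⁴ m/s.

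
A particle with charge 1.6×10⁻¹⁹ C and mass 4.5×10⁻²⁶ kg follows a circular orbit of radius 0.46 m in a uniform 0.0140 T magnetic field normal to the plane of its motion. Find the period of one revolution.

T ≈ 1.26×10⁻⁴ s

The cyclotron period depends only on m, q, B: T = 2πm/(|q|B).
T = 2π(4.5×10⁻²⁶)/((1.6×10⁻¹⁹)(0.0140)) ≈ 1.26×10⁻⁴ s.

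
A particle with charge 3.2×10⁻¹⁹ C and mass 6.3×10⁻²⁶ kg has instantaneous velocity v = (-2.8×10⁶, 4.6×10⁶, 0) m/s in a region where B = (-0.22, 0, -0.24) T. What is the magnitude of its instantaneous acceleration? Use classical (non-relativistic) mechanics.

v×B = (-1.10×10⁶, -6.72×10⁵, 1.01×10⁶) N/C.
F = q v×B = (3.2×10⁻¹⁹ C)·(-1.10×10⁶, -6.72×10⁵, 1.01×10⁶) = (-3.53×10⁻¹³, -2.15×10⁻¹³, 3.24×10⁻¹³) N.
|a| = |F|/m = 5.253×10⁻¹³/6.3×10⁻²⁶ ≈ 8.34×10¹² m/s².

|a| ≈ 8.34×10¹² m/s²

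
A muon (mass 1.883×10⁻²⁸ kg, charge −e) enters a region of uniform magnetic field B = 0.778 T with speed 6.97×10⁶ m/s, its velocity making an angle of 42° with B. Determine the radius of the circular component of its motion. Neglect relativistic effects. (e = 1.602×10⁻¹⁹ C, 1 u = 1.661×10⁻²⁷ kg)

v⊥ = v sinθ = 6.97×10⁶·sin42° ≈ 4.664×10⁶ m/s.
r = m v⊥/(|q|B) = (1.883×10⁻²⁸)(4.664×10⁶)/((1.602×10⁻¹⁹)(0.778)) ≈ 7.05×10⁻³ m.

r ≈ 7.05×10⁻³ m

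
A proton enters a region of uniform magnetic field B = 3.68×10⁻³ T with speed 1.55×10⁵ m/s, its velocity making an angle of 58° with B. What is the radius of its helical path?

r ≈ 0.373 m

v⊥ = v sinθ = 1.55×10⁵·sin58° ≈ 1.314×10⁵ m/s.
r = m v⊥/(|q|B) = (1.673×10⁻²⁷)(1.314×10⁵)/((1.602×10⁻¹⁹)(3.68×10⁻³)) ≈ 0.373 m.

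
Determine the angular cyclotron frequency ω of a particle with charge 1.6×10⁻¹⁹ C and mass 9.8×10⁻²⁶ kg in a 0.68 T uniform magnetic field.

ω ≈ 1.1×10⁶ rad/s

ω = |q|B/m.
ω = (1.6×10⁻¹⁹)(0.68)/9.8×10⁻²⁶ ≈ 1.1×10⁶ rad/s.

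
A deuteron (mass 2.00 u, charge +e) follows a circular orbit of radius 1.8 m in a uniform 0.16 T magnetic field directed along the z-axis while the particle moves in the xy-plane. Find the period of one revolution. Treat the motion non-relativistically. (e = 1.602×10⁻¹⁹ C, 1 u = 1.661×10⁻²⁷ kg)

The cyclotron period depends only on m, q, B: T = 2πm/(|q|B).
T = 2π(3.322×10⁻²⁷)/((1.602×10⁻¹⁹)(0.16)) ≈ 8.1×10⁻⁷ s.

T ≈ 8.1×10⁻⁷ s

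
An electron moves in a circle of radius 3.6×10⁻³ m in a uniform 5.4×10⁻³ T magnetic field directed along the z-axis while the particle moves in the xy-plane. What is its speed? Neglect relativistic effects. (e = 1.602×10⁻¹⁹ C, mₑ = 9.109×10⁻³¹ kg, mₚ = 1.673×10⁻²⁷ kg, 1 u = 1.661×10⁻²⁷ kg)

From |q|vB = mv²/r, v = |q|Br/m.
v = (1.602×10⁻¹⁹)(5.4×10⁻³)(3.6×10⁻³)/9.109×10⁻³¹ ≈ 3.4×10⁶ m/s.

v ≈ 3.4×10⁶ m/s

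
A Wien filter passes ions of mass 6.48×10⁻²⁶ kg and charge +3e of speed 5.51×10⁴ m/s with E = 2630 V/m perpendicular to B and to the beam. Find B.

B = 0.0477 T

Balance of forces in the selector: qE = qvB ⇒ B = E/v.
B = 2630/5.51×10⁴ = 0.0477 T.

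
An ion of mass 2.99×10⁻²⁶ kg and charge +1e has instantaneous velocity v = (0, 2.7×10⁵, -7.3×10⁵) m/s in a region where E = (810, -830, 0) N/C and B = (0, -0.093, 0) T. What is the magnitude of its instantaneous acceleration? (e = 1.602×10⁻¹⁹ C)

|a| ≈ 3.59×10¹¹ m/s²

v×B = (-6.79×10⁴, 0, 0) N/C.
E + v×B = (-6.71×10⁴, -830, 0) N/C.
F = q(E + v×B) = (1.602×10⁻¹⁹ C)·(-6.71×10⁴, -830, 0) = (-1.07×10⁻¹⁴, -1.33×10⁻¹⁶, 0) N.
|a| = |F|/m = 1.075×10⁻¹⁴/2.99×10⁻²⁶ ≈ 3.59×10¹¹ m/s².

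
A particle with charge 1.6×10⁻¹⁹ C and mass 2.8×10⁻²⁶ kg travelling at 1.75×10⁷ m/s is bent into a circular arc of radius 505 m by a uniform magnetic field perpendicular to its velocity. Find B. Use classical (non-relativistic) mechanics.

From |q|vB = mv²/r, B = mv/(|q|r).
B = (2.8×10⁻²⁶)(1.75×10⁷)/((1.6×10⁻¹⁹)(505)) ≈ 6.06×10⁻³ T.

B ≈ 6.06×10⁻³ T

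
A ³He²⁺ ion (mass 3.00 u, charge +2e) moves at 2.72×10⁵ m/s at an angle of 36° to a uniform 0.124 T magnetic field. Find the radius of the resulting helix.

r ≈ 0.0201 m

v⊥ = v sinθ = 2.72×10⁵·sin36° ≈ 1.599×10⁵ m/s.
r = m v⊥/(|q|B) = (4.983×10⁻²⁷)(1.599×10⁵)/((3.204×10⁻¹⁹)(0.124)) ≈ 0.0201 m.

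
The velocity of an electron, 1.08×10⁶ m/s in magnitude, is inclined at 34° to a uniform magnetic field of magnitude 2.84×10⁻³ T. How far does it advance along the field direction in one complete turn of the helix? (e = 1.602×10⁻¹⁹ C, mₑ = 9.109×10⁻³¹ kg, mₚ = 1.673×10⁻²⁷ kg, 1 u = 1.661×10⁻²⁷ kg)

p ≈ 0.0113 m

v∥ = v cosθ = 1.08×10⁶·cos34° ≈ 8.954×10⁵ m/s.
T = 2πm/(|q|B) = 2π(9.109×10⁻³¹)/((1.602×10⁻¹⁹)(2.84×10⁻³)) ≈ 1.258×10⁻⁸ s.
pitch = v∥ T = (8.954×10⁵)(1.258×10⁻⁸) ≈ 0.0113 m.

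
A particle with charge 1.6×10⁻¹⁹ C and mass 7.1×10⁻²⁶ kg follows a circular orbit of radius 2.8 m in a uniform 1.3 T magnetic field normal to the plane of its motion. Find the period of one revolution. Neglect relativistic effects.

The cyclotron period depends only on m, q, B: T = 2πm/(|q|B).
T = 2π(7.1×10⁻²⁶)/((1.6×10⁻¹⁹)(1.3)) ≈ 2.1×10⁻⁶ s.

T ≈ 2.1×10⁻⁶ s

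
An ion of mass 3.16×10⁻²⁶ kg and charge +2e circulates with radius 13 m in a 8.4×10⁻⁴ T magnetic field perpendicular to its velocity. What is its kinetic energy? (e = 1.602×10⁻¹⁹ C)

v = |q|Br/m, then KE = ½mv² = (qBr)²/(2m).
v = (3.204×10⁻¹⁹)(8.4×10⁻⁴)(13)/3.16×10⁻²⁶ ≈ 1.107×10⁵ m/s.
KE = ½(3.16×10⁻²⁶)(1.107×10⁵)² ≈ 1.9×10⁻¹⁶ J = 1200 eV.

KE ≈ 1200 eV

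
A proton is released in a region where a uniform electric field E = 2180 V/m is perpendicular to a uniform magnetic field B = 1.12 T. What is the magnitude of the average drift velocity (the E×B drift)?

v_d ≈ 1950 m/s

The E×B drift speed is v_d = E/B.
v_d = 2180/1.12 = 1950 m/s.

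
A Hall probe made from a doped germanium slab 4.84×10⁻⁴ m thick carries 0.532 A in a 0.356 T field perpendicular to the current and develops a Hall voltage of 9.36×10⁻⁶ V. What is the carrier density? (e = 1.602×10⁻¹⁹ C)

From V_H = IB/(n e t), n = IB/(V_H e t).
n = (0.532)(0.356)/((9.36×10⁻⁶)(1.602×10⁻¹⁹)(4.84×10⁻⁴)) ≈ 2.61×10²⁶ m⁻³.

n ≈ 2.61×10²⁶ m⁻³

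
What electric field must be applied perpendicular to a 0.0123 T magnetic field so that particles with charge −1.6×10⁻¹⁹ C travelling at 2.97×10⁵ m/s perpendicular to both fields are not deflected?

E = 3650 V/m

For straight-line motion qE = qvB, so E = vB.
E = 2.97×10⁵ × 0.0123 = 3650 V/m.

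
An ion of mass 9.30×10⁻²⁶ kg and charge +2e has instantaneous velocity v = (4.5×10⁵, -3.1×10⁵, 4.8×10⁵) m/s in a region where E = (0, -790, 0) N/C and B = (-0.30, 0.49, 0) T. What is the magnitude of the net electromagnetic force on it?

v×B = (-2.35×10⁵, -1.44×10⁵, 1.28×10⁵) N/C.
E + v×B = (-2.35×10⁵, -1.45×10⁵, 1.28×10⁵) N/C.
F = q(E + v×B) = (3.204×10⁻¹⁹ C)·(-2.35×10⁵, -1.45×10⁵, 1.28×10⁵) = (-7.54×10⁻¹⁴, -4.64×10⁻¹⁴, 4.09×10⁻¹⁴) N.
|F| = 9.75×10⁻¹⁴ N.

|F| ≈ 9.75×10⁻¹⁴ N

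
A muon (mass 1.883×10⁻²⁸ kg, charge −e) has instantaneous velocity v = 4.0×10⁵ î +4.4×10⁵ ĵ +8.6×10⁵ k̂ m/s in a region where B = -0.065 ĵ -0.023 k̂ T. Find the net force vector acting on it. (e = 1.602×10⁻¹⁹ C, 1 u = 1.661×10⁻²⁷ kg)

v×B = (4.58×10⁴, 9200, -2.60×10⁴) N/C.
F = q v×B = (−1.602×10⁻¹⁹ C)·(4.58×10⁴, 9200, -2.60×10⁴) = (-7.33×10⁻¹⁵, -1.47×10⁻¹⁵, 4.17×10⁻¹⁵) N.

F ≈ (-7.33×10⁻¹⁵, -1.47×10⁻¹⁵, 4.17×10⁻¹⁵) N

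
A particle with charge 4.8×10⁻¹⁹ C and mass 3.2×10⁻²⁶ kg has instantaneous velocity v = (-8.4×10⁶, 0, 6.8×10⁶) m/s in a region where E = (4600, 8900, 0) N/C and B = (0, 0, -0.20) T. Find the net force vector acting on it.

F ≈ (2.21×10⁻¹⁵, -8.02×10⁻¹³, 0) N

v×B = (0, -1.68×10⁶, 0) N/C.
E + v×B = (4600, -1.67×10⁶, 0) N/C.
F = q(E + v×B) = (4.8×10⁻¹⁹ C)·(4600, -1.67×10⁶, 0) = (2.21×10⁻¹⁵, -8.02×10⁻¹³, 0) N.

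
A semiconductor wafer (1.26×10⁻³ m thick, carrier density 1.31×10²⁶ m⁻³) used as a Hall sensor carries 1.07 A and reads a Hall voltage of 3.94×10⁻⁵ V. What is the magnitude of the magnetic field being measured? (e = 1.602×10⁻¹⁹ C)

B ≈ 0.974 T

From V_H = IB/(n e t), B = V_H n e t / I.
B = (3.94×10⁻⁵)(1.31×10²⁶)(1.602×10⁻¹⁹)(1.26×10⁻³)/1.07 ≈ 0.974 T.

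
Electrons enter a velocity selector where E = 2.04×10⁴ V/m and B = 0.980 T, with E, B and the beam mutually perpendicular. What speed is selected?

Zero net Lorentz force requires |qE| = |q v×B|, i.e. E = vB.
v = E/B = 2.04×10⁴/0.980 = 2.08×10⁴ m/s.

v = 2.08×10⁴ m/s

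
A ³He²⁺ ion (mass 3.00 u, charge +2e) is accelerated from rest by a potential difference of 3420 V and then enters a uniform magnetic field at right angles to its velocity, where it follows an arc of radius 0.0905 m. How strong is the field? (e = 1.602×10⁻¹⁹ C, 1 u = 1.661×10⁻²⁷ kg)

v = √(2|q|V/m) = √(2·3.204×10⁻¹⁹·3420/4.983×10⁻²⁷) ≈ 6.632×10⁵ m/s.
B = mv/(|q|r) = (4.983×10⁻²⁷)(6.632×10⁵)/((3.204×10⁻¹⁹)(0.0905)) ≈ 0.114 T.

B ≈ 0.114 T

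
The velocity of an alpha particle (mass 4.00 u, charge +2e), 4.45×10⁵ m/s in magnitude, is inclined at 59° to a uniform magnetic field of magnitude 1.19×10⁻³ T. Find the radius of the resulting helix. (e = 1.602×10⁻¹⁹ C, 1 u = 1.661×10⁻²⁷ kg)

r ≈ 6.65 m

v⊥ = v sinθ = 4.45×10⁵·sin59° ≈ 3.814×10⁵ m/s.
r = m v⊥/(|q|B) = (6.644×10⁻²⁷)(3.814×10⁵)/((3.204×10⁻¹⁹)(1.19×10⁻³)) ≈ 6.65 m.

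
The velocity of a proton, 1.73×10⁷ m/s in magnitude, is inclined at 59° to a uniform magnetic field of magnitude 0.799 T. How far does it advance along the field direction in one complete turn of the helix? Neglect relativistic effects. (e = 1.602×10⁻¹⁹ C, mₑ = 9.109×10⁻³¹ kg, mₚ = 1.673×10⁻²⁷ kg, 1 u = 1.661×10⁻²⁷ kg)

v∥ = v cosθ = 1.73×10⁷·cos59° ≈ 8.910×10⁶ m/s.
T = 2πm/(|q|B) = 2π(1.673×10⁻²⁷)/((1.602×10⁻¹⁹)(0.799)) ≈ 8.212×10⁻⁸ s.
pitch = v∥ T = (8.910×10⁶)(8.212×10⁻⁸) ≈ 0.732 m.

p ≈ 0.732 m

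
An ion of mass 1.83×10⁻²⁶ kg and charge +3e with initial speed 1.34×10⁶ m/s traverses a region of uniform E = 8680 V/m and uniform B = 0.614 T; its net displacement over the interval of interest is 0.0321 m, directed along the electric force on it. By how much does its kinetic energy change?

The magnetic force is always ⟂ v and does no work; only the electric force changes KE.
ΔKE = F_E · d = |q|E d = (4.806×10⁻¹⁹)(8680)(0.0321) ≈ 1.34×10⁻¹⁶ J.

ΔKE ≈ 1.34×10⁻¹⁶ J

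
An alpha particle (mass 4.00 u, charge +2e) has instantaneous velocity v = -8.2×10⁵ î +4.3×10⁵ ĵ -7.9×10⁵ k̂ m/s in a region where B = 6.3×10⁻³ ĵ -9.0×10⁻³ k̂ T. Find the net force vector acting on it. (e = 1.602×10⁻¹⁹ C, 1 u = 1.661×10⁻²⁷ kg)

v×B = (1110, -7380, -5170) N/C.
F = q v×B = (3.204×10⁻¹⁹ C)·(1110, -7380, -5170) = (3.55×10⁻¹⁶, -2.36×10⁻¹⁵, -1.66×10⁻¹⁵) N.

F ≈ (3.55×10⁻¹⁶, -2.36×10⁻¹⁵, -1.66×10⁻¹⁵) N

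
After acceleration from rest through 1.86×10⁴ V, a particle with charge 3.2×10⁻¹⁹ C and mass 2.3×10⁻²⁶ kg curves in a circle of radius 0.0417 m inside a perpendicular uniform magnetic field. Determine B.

v = √(2|q|V/m) = √(2·3.2×10⁻¹⁹·1.86×10⁴/2.3×10⁻²⁶) ≈ 7.194×10⁵ m/s.
B = mv/(|q|r) = (2.3×10⁻²⁶)(7.194×10⁵)/((3.2×10⁻¹⁹)(0.0417)) ≈ 1.24 T.

B ≈ 1.24 T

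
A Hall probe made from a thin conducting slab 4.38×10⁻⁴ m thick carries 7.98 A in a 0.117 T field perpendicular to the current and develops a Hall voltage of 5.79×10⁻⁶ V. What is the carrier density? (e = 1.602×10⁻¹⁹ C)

n ≈ 2.30×10²⁷ m⁻³

From V_H = IB/(n e t), n = IB/(V_H e t).
n = (7.98)(0.117)/((5.79×10⁻⁶)(1.602×10⁻¹⁹)(4.38×10⁻⁴)) ≈ 2.30×10²⁷ m⁻³.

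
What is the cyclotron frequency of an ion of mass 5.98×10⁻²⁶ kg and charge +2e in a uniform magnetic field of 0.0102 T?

f = |q|B/(2πm).
f = (3.204×10⁻¹⁹)(0.0102)/(2π·5.98×10⁻²⁶) ≈ 8700 Hz.

f ≈ 8700 Hz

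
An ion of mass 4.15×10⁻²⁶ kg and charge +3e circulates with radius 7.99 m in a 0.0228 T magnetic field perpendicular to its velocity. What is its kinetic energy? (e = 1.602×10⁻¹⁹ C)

v = |q|Br/m, then KE = ½mv² = (qBr)²/(2m).
v = (4.806×10⁻¹⁹)(0.0228)(7.99)/4.15×10⁻²⁶ ≈ 2.110×10⁶ m/s.
KE = ½(4.15×10⁻²⁶)(2.110×10⁶)² ≈ 9.24×10⁻¹⁴ J.

KE ≈ 9.24×10⁻¹⁴ J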